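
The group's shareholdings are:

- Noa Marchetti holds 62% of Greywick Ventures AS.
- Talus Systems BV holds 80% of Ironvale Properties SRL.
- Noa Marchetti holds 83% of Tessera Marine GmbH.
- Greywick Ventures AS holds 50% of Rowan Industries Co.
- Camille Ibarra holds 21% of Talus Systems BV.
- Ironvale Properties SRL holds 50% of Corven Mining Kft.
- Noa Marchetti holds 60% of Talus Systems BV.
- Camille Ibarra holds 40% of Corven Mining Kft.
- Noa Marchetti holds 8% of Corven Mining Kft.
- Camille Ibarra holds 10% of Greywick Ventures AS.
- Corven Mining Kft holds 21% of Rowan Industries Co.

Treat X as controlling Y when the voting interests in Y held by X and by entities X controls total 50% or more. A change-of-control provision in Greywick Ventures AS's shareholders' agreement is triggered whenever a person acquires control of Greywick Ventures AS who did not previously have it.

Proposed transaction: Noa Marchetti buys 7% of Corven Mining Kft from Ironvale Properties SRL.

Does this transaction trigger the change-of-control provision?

The purchase adds only to Noa's holdings (Ironvale's stake shrinks), so Noa is the only person who could newly come to control Greywick.
Noa holds 62% of Greywick, so Noa controls Greywick.
So Noa already controls Greywick before the transaction.
After the purchase, Noa's direct stake in Corven rises to 8% + 7% = 15%, and Ironvale's stake falls to 43%.
Noa controlled Greywick already, so this is not a new person acquiring control; every other person's position is unchanged or reduced.
No new person acquires control, so the clause is not triggered.

No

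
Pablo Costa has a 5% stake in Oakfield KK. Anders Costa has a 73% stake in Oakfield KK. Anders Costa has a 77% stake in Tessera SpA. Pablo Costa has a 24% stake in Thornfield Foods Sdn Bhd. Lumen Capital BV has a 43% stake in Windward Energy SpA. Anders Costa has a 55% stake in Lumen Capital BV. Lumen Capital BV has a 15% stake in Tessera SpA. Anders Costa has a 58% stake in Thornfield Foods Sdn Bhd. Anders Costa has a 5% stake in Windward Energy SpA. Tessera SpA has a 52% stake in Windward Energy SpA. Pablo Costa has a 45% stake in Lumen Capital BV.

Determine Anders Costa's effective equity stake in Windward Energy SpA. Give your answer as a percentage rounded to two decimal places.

72.98%

Anders reaches Windward along 4 paths.
Direct stake: 5% = 5%.
Via Lumen: 55% × 43% = 23.65%.
Via Lumen → Tessera: 55% × 15% × 52% = 4.29%.
Via Tessera: 77% × 52% = 40.04%.
Total: 5% + 23.65% + 4.29% + 40.04% = 72.98%.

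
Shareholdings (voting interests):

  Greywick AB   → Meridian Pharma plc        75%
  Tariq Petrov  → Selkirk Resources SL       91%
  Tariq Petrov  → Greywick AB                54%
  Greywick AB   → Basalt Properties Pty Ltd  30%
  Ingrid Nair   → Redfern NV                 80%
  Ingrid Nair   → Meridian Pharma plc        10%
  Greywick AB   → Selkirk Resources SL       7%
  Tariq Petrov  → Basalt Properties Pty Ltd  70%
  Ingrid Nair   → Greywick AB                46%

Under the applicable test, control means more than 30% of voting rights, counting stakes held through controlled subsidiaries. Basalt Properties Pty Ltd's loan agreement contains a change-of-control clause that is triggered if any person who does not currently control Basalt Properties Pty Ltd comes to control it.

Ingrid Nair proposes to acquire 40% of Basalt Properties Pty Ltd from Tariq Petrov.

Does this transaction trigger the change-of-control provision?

Yes

The purchase adds only to Ingrid's holdings (Tariq's stake shrinks), so Ingrid is the only person who could newly come to control Basalt.
Ingrid holds 80% of Redfern, so Ingrid controls Redfern.
Ingrid holds 46% of Greywick, so Ingrid controls Greywick.
Ingrid and Greywick together hold 10% + 75% = 85% of Meridian, so Ingrid controls Meridian.
In Basalt, Ingrid's side holds only 30%, not > 30%.
So before the transaction, Ingrid does not control Basalt.
After the purchase, Ingrid holds 40% of Basalt directly, and Tariq's stake falls to 30%.
Greywick and Ingrid together hold 30% + 40% = 70% of Basalt, so Ingrid controls Basalt.
Ingrid did not control Basalt before and does after, so the clause is triggered.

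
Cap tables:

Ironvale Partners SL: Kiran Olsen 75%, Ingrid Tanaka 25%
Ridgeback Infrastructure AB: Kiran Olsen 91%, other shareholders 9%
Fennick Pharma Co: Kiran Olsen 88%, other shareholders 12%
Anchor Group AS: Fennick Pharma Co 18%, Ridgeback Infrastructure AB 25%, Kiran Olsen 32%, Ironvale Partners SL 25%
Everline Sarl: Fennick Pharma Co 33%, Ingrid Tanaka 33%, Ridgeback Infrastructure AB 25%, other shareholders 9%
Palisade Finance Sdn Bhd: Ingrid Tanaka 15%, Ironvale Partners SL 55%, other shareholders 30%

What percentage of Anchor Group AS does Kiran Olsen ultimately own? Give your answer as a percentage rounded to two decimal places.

89.34%

Kiran reaches Anchor along 4 paths.
Via Fennick: 88% × 18% = 15.84%.
Via Ridgeback: 91% × 25% = 22.75%.
Direct stake: 32% = 32%.
Via Ironvale: 75% × 25% = 18.75%.
Total: 15.84% + 22.75% + 32% + 18.75% = 89.34%.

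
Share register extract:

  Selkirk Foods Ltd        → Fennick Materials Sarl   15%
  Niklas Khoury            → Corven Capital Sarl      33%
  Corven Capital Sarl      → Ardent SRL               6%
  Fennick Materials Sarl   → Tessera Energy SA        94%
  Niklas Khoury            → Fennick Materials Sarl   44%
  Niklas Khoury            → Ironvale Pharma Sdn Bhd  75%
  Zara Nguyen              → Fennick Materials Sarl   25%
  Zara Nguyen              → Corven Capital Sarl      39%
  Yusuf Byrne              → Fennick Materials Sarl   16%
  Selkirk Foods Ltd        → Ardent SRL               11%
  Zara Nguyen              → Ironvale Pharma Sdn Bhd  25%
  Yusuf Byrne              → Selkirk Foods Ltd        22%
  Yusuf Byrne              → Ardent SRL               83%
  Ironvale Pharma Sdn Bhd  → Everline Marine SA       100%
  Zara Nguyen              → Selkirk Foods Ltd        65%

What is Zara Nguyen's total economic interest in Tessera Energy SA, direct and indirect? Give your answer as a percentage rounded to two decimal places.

32.67%

Zara reaches Tessera along 2 paths.
Via Fennick: 25% × 94% = 23.5%.
Via Selkirk → Fennick: 65% × 15% × 94% = 9.165%.
Total: 23.5% + 9.165% = 32.665%.
Rounded: 32.67%.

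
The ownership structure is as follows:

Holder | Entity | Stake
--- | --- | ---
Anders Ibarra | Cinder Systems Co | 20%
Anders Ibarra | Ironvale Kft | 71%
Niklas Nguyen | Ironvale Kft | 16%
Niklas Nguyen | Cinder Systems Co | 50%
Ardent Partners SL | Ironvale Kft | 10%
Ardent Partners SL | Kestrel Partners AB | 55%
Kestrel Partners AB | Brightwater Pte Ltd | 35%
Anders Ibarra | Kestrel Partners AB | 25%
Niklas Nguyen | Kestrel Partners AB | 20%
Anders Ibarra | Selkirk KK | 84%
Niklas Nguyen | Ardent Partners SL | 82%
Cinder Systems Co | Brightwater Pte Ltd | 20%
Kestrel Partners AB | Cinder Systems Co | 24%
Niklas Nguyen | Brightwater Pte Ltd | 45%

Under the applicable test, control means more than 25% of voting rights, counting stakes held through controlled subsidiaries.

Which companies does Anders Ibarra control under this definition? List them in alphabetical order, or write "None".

Anders holds 71% of Ironvale, so Anders controls Ironvale.
Anders holds 84% of Selkirk, so Anders controls Selkirk.
No other company's threshold is met.

Ironvale Kft, Selkirk KK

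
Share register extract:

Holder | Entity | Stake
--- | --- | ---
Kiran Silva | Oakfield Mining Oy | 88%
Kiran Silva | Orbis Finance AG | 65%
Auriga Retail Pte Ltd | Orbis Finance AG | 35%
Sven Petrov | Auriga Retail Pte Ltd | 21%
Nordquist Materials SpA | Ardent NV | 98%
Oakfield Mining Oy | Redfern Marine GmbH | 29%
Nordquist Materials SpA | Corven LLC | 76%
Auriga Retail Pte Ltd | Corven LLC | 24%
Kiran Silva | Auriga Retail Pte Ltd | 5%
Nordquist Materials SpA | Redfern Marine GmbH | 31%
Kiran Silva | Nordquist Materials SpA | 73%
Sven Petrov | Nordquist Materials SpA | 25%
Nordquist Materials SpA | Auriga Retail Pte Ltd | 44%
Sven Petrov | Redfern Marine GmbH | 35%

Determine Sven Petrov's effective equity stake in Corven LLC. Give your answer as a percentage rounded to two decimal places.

Sven reaches Corven along 3 paths.
Via Auriga: 21% × 24% = 5.04%.
Via Nordquist → Auriga: 25% × 44% × 24% = 2.64%.
Via Nordquist: 25% × 76% = 19%.
Total: 5.04% + 2.64% + 19% = 26.68%.

26.68%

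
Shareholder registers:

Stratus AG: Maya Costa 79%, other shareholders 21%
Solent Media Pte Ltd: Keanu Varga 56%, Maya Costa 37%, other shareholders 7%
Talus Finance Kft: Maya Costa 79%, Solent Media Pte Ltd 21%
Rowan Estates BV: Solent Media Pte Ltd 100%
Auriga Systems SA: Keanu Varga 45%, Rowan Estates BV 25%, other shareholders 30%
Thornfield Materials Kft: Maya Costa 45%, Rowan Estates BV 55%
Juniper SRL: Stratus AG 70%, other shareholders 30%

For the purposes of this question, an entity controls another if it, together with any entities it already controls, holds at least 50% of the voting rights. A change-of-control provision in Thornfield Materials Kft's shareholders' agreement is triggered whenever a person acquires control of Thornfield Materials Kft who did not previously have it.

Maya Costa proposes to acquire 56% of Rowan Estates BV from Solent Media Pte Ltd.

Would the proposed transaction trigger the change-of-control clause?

Yes

The purchase adds only to Maya's holdings (Solent's stake shrinks), so Maya is the only person who could newly come to control Thornfield.
Maya holds 79% of Stratus, so Maya controls Stratus.
Maya holds 79% of Talus, so Maya controls Talus.
Stratus holds 70% of Juniper, so Maya controls Juniper.
In Thornfield, Maya's side holds only 45%, not ≥ 50%.
So before the transaction, Maya does not control Thornfield.
After the purchase, Maya holds 56% of Rowan directly, and Solent's stake falls to 44%.
Maya holds 56% of Rowan, so Maya controls Rowan.
Maya and Rowan together hold 45% + 55% = 100% of Thornfield, so Maya controls Thornfield.
Maya did not control Thornfield before and does after, so the clause is triggered.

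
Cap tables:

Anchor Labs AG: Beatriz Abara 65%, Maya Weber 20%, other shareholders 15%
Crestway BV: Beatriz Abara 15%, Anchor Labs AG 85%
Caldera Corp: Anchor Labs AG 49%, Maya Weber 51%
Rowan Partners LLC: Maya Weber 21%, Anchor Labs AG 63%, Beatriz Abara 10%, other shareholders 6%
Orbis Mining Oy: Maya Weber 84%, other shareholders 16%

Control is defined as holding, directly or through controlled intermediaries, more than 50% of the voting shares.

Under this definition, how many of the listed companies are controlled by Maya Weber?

2

Maya holds 51% of Caldera, so Maya controls Caldera.
Maya holds 84% of Orbis, so Maya controls Orbis.
No other company's threshold is met.
Maya controls 2 companies.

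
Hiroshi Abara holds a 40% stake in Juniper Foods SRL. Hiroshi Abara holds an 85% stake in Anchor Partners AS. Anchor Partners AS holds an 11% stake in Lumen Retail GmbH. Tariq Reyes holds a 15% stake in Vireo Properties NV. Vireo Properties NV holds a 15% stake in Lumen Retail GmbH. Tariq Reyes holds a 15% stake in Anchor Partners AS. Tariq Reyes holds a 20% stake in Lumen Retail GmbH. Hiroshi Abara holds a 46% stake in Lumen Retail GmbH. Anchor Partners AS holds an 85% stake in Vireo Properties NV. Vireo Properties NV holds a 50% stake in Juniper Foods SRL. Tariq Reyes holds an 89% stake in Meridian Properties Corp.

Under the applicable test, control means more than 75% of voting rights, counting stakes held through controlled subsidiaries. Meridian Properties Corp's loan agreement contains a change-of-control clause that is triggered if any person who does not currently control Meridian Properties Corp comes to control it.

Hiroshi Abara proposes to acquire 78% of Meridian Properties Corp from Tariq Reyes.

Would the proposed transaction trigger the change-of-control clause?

Yes

The purchase adds only to Hiroshi's holdings (Tariq's stake shrinks), so Hiroshi is the only person who could newly come to control Meridian.
Hiroshi holds 85% of Anchor, so Hiroshi controls Anchor.
Anchor holds 85% of Vireo, so Hiroshi controls Vireo.
Vireo and Hiroshi together hold 50% + 40% = 90% of Juniper, so Hiroshi controls Juniper.
Neither Hiroshi nor any entity Hiroshi controls holds any voting interest in Meridian.
So before the transaction, Hiroshi does not control Meridian.
After the purchase, Hiroshi holds 78% of Meridian directly, and Tariq's stake falls to 11%.
Hiroshi holds 78% of Meridian, so Hiroshi controls Meridian.
Hiroshi did not control Meridian before and does after, so the clause is triggered.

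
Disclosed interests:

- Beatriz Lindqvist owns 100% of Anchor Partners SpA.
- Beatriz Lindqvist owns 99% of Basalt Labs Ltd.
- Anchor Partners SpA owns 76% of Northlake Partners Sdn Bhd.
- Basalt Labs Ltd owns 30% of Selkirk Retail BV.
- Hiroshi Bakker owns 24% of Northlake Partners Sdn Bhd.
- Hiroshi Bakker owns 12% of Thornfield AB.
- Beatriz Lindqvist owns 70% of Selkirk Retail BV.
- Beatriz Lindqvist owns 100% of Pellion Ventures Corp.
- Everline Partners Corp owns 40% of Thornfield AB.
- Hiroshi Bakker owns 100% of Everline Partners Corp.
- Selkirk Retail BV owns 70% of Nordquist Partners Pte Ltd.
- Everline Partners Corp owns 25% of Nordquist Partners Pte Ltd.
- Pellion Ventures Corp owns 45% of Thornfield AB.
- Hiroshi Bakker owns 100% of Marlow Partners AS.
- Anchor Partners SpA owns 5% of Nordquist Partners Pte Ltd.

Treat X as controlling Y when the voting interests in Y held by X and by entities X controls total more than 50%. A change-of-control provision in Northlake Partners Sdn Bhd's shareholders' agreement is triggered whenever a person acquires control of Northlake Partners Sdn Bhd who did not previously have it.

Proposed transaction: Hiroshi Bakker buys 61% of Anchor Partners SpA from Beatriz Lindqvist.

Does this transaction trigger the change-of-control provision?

Yes

The purchase adds only to Hiroshi's holdings (Beatriz's stake shrinks), so Hiroshi is the only person who could newly come to control Northlake.
Hiroshi holds 100% of Everline, so Hiroshi controls Everline.
Hiroshi holds 100% of Marlow, so Hiroshi controls Marlow.
Everline and Hiroshi together hold 40% + 12% = 52% of Thornfield, so Hiroshi controls Thornfield.
In Northlake, Hiroshi's side holds only 24%, not > 50%.
So before the transaction, Hiroshi does not control Northlake.
After the purchase, Hiroshi holds 61% of Anchor directly, and Beatriz's stake falls to 39%.
Hiroshi holds 61% of Anchor, so Hiroshi controls Anchor.
Anchor and Hiroshi together hold 76% + 24% = 100% of Northlake, so Hiroshi controls Northlake.
Hiroshi did not control Northlake before and does after, so the clause is triggered.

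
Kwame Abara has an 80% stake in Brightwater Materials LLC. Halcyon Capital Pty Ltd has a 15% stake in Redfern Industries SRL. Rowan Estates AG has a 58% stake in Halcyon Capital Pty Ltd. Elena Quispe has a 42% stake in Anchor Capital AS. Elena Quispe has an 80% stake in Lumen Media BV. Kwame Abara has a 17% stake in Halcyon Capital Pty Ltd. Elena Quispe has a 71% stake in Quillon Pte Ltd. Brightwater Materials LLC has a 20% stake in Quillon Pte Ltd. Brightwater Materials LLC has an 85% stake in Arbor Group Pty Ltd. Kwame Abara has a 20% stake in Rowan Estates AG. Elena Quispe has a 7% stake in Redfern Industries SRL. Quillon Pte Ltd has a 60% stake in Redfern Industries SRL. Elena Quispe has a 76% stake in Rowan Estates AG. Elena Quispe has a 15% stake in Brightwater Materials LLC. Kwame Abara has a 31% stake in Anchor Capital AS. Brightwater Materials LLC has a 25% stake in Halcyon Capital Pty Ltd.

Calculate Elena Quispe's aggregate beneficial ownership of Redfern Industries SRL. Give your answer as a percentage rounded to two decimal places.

Elena reaches Redfern along 5 paths.
Direct stake: 7% = 7%.
Via Brightwater → Halcyon: 15% × 25% × 15% = 0.5625%.
Via Rowan → Halcyon: 76% × 58% × 15% = 6.612%.
Via Brightwater → Quillon: 15% × 20% × 60% = 1.8%.
Via Quillon: 71% × 60% = 42.6%.
Total: 7% + 0.5625% + 6.612% + 1.8% + 42.6% = 58.5745%.
Rounded: 58.57%.

58.57%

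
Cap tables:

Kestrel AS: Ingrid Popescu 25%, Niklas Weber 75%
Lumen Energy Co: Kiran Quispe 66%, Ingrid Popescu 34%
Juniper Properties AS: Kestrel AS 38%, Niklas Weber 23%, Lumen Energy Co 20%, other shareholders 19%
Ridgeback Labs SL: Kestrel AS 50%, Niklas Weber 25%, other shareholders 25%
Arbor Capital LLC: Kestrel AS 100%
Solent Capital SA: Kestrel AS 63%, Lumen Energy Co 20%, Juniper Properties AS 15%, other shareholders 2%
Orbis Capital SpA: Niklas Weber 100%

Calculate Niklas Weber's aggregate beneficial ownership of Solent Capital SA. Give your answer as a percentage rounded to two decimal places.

Niklas reaches Solent along 3 paths.
Via Kestrel: 75% × 63% = 47.25%.
Via Kestrel → Juniper: 75% × 38% × 15% = 4.275%.
Via Juniper: 23% × 15% = 3.45%.
Total: 47.25% + 4.275% + 3.45% = 54.975%.
Rounded: 54.98%.

54.98%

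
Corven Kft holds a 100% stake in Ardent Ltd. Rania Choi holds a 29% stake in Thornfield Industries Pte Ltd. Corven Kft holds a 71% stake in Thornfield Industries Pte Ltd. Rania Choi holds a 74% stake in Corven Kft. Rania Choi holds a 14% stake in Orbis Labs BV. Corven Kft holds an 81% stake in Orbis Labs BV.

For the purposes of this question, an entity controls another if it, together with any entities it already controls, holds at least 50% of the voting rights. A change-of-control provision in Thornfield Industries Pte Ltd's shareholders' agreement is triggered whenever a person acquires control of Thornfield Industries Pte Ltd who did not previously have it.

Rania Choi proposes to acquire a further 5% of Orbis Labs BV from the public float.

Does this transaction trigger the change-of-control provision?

The purchase changes only Rania's holdings, so Rania is the only person who could newly come to control Thornfield.
Rania holds 74% of Corven, so Rania controls Corven.
Corven and Rania together hold 71% + 29% = 100% of Thornfield, so Rania controls Thornfield.
So Rania already controls Thornfield before the transaction.
After the purchase, Rania's direct stake in Orbis rises to 14% + 5% = 19%.
Rania controlled Thornfield already, so this is not a new person acquiring control; every other person's position is unchanged or reduced.
No new person acquires control, so the clause is not triggered.

No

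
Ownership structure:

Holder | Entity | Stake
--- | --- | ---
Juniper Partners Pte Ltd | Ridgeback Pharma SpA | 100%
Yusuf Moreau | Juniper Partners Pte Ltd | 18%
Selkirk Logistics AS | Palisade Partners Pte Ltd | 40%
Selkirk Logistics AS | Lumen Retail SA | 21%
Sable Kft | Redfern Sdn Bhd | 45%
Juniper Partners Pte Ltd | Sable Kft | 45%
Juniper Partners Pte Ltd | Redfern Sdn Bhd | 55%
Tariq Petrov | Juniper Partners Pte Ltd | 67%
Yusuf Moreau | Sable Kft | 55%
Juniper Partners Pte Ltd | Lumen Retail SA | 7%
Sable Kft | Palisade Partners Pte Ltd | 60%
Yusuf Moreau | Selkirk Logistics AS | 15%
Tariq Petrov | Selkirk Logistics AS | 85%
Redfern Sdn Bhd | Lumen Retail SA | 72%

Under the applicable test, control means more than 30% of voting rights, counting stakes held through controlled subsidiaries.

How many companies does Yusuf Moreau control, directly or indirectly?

Yusuf holds 55% of Sable, so Yusuf controls Sable.
Sable holds 45% of Redfern, so Yusuf controls Redfern.
Sable holds 60% of Palisade, so Yusuf controls Palisade.
Redfern holds 72% of Lumen, so Yusuf controls Lumen.
No other company's threshold is met.
Yusuf controls 4 companies.

4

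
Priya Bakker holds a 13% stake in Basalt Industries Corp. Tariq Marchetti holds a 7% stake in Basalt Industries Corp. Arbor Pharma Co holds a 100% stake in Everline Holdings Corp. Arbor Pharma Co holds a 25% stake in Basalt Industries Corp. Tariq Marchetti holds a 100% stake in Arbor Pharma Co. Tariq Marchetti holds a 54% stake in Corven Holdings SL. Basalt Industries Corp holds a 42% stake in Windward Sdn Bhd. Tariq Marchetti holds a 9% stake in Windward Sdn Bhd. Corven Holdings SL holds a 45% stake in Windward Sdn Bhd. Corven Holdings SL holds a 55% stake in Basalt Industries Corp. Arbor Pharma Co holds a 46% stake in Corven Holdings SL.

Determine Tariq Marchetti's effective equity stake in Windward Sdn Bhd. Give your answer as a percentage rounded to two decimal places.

90.54%

Tariq reaches Windward along 7 paths.
Direct stake: 9% = 9%.
Via Arbor → Corven: 100% × 46% × 45% = 20.7%.
Via Corven: 54% × 45% = 24.3%.
Via Basalt: 7% × 42% = 2.94%.
Via Arbor → Corven → Basalt: 100% × 46% × 55% × 42% = 10.626%.
Via Corven → Basalt: 54% × 55% × 42% = 12.474%.
Via Arbor → Basalt: 100% × 25% × 42% = 10.5%.
Total: 9% + 20.7% + 24.3% + 2.94% + 10.626% + 12.474% + 10.5% = 90.54%.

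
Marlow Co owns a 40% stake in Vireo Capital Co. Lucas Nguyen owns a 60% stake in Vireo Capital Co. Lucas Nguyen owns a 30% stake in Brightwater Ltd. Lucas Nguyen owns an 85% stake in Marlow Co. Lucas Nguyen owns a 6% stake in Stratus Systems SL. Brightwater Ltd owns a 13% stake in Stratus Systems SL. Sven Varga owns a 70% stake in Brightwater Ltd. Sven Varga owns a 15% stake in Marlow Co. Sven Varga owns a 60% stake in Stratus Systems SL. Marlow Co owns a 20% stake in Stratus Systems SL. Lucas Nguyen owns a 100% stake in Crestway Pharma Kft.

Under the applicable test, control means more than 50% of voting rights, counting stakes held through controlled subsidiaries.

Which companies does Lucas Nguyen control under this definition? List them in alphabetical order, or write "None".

Crestway Pharma Kft, Marlow Co, Vireo Capital Co

Lucas holds 100% of Crestway, so Lucas controls Crestway.
Lucas holds 85% of Marlow, so Lucas controls Marlow.
Lucas and Marlow together hold 60% + 40% = 100% of Vireo, so Lucas controls Vireo.
No other company's threshold is met.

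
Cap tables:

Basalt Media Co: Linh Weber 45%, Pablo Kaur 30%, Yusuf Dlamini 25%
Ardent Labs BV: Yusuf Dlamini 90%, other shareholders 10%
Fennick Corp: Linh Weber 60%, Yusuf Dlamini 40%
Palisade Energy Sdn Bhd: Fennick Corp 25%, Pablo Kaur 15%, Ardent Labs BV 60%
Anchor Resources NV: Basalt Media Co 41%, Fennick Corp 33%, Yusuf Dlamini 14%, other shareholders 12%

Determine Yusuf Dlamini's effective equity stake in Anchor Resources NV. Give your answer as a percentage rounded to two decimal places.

37.45%

Yusuf reaches Anchor along 3 paths.
Via Basalt: 25% × 41% = 10.25%.
Via Fennick: 40% × 33% = 13.2%.
Direct stake: 14% = 14%.
Total: 10.25% + 13.2% + 14% = 37.45%.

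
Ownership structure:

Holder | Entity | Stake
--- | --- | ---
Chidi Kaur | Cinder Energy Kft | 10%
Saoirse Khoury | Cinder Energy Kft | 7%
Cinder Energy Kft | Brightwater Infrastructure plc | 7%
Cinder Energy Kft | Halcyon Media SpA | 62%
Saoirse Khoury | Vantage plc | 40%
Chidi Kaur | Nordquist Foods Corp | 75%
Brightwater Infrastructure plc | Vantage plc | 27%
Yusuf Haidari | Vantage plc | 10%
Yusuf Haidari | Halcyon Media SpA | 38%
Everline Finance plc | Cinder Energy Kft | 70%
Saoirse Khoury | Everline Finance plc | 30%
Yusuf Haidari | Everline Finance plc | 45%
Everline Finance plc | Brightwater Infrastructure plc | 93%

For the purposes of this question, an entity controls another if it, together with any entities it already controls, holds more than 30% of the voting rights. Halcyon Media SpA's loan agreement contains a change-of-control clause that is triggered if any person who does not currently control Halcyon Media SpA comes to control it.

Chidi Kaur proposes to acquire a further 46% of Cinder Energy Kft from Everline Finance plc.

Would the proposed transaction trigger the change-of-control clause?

The purchase adds only to Chidi's holdings (Everline's stake shrinks), so Chidi is the only person who could newly come to control Halcyon.
Chidi holds 75% of Nordquist, so Chidi controls Nordquist.
Neither Chidi nor any entity Chidi controls holds any voting interest in Halcyon.
So before the transaction, Chidi does not control Halcyon.
After the purchase, Chidi's direct stake in Cinder rises to 10% + 46% = 56%, and Everline's stake falls to 24%.
Chidi holds 56% of Cinder, so Chidi controls Cinder.
Cinder holds 62% of Halcyon, so Chidi controls Halcyon.
Chidi did not control Halcyon before and does after, so the clause is triggered.

Yes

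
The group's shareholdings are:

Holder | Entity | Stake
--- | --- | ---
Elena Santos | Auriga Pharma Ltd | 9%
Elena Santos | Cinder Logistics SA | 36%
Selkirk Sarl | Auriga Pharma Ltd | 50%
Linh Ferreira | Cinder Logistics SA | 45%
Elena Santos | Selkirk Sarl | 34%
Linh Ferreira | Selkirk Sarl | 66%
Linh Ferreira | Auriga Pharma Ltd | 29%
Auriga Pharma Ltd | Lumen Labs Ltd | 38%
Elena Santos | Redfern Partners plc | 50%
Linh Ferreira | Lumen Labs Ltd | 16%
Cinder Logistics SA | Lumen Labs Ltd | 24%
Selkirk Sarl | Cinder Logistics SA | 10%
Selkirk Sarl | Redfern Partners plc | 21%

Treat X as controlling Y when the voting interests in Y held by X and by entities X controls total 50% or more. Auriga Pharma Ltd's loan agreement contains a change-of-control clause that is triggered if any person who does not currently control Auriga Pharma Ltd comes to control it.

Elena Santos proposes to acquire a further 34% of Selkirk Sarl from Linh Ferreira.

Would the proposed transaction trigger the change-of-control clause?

Yes

The purchase adds only to Elena's holdings (Linh's stake shrinks), so Elena is the only person who could newly come to control Auriga.
Elena holds 50% of Redfern, so Elena controls Redfern.
In Auriga, Elena's side holds only 9%, not ≥ 50%.
So before the transaction, Elena does not control Auriga.
After the purchase, Elena's direct stake in Selkirk rises to 34% + 34% = 68%, and Linh's stake falls to 32%.
Elena holds 68% of Selkirk, so Elena controls Selkirk.
Elena and Selkirk together hold 9% + 50% = 59% of Auriga, so Elena controls Auriga.
Elena did not control Auriga before and does after, so the clause is triggered.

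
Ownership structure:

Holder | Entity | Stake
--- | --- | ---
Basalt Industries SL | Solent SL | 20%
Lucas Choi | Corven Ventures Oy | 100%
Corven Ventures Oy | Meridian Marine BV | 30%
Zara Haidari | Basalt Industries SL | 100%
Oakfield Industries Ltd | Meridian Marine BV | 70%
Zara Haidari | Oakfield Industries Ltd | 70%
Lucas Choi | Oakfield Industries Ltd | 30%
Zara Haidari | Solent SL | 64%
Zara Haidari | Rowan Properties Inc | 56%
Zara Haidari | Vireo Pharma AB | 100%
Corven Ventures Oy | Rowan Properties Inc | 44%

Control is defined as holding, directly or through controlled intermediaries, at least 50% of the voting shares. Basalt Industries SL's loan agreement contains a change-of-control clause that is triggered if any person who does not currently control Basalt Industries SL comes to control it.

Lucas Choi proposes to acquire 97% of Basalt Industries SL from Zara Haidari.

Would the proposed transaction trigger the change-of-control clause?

The purchase adds only to Lucas's holdings (Zara's stake shrinks), so Lucas is the only person who could newly come to control Basalt.
Lucas holds 100% of Corven, so Lucas controls Corven.
Neither Lucas nor any entity Lucas controls holds any voting interest in Basalt.
So before the transaction, Lucas does not control Basalt.
After the purchase, Lucas holds 97% of Basalt directly, and Zara's stake falls to 3%.
Lucas holds 97% of Basalt, so Lucas controls Basalt.
Lucas did not control Basalt before and does after, so the clause is triggered.

Yes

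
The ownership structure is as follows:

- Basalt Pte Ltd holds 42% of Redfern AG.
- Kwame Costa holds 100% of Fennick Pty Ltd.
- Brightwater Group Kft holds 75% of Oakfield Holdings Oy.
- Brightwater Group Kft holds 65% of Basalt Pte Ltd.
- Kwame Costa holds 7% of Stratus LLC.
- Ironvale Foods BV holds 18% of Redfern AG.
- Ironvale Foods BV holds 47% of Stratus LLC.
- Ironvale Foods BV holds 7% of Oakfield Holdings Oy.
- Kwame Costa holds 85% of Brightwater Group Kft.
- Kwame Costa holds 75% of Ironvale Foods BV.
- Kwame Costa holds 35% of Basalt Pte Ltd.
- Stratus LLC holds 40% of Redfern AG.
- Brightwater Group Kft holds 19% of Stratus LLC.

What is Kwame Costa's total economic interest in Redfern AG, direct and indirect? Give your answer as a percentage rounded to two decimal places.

Kwame reaches Redfern along 6 paths.
Via Basalt: 35% × 42% = 14.7%.
Via Brightwater → Basalt: 85% × 65% × 42% = 23.205%.
Via Stratus: 7% × 40% = 2.8%.
Via Ironvale → Stratus: 75% × 47% × 40% = 14.1%.
Via Brightwater → Stratus: 85% × 19% × 40% = 6.46%.
Via Ironvale: 75% × 18% = 13.5%.
Total: 14.7% + 23.205% + 2.8% + 14.1% + 6.46% + 13.5% = 74.765%.
Rounded: 74.77%.

74.77%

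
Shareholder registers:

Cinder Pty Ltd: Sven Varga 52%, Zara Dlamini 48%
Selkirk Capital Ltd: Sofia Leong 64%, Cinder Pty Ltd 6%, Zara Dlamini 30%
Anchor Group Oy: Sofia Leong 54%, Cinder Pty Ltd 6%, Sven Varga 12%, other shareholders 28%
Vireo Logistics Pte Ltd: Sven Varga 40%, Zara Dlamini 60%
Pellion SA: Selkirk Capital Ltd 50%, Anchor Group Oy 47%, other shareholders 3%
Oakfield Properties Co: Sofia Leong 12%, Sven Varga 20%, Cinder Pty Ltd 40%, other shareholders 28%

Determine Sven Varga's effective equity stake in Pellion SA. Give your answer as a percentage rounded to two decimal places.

Sven reaches Pellion along 3 paths.
Via Cinder → Selkirk: 52% × 6% × 50% = 1.56%.
Via Cinder → Anchor: 52% × 6% × 47% = 1.4664%.
Via Anchor: 12% × 47% = 5.64%.
Total: 1.56% + 1.4664% + 5.64% = 8.6664%.
Rounded: 8.67%.

8.67%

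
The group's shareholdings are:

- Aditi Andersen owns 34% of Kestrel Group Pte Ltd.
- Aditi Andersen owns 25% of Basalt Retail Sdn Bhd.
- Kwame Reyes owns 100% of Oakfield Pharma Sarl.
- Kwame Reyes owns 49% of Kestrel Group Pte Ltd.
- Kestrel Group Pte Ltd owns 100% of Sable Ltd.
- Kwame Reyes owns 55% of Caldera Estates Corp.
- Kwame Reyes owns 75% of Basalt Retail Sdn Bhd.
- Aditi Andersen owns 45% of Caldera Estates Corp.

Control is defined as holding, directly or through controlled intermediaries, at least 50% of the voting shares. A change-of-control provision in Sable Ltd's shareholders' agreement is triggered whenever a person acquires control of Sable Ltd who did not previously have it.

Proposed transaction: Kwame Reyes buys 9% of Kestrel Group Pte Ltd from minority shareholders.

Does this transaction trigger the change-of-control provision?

Yes

The purchase changes only Kwame's holdings, so Kwame is the only person who could newly come to control Sable.
Kwame holds 75% of Basalt, so Kwame controls Basalt.
Kwame holds 55% of Caldera, so Kwame controls Caldera.
Kwame holds 100% of Oakfield, so Kwame controls Oakfield.
Neither Kwame nor any entity Kwame controls holds any voting interest in Sable.
So before the transaction, Kwame does not control Sable.
After the purchase, Kwame's direct stake in Kestrel rises to 49% + 9% = 58%.
Kwame holds 58% of Kestrel, so Kwame controls Kestrel.
Kestrel holds 100% of Sable, so Kwame controls Sable.
Kwame did not control Sable before and does after, so the clause is triggered.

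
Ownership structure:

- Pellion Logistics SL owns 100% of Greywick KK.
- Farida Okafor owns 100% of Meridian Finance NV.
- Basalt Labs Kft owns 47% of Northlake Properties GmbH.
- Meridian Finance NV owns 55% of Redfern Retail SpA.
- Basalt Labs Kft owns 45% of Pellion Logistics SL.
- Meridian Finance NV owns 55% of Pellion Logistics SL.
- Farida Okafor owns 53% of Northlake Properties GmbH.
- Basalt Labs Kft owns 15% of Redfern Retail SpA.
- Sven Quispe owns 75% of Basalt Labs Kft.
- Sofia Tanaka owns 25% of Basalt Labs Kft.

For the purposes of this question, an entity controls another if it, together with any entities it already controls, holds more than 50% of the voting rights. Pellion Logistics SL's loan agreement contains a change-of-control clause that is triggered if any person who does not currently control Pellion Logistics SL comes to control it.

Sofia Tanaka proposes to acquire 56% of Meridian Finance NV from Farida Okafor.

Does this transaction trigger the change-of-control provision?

The purchase adds only to Sofia's holdings (Farida's stake shrinks), so Sofia is the only person who could newly come to control Pellion.
Sofia's largest direct stake is 25% in Basalt, which does not meet the threshold, so Sofia controls no company.
Neither Sofia nor any entity Sofia controls holds any voting interest in Pellion.
So before the transaction, Sofia does not control Pellion.
After the purchase, Sofia holds 56% of Meridian directly, and Farida's stake falls to 44%.
Sofia holds 56% of Meridian, so Sofia controls Meridian.
Meridian holds 55% of Pellion, so Sofia controls Pellion.
Sofia did not control Pellion before and does after, so the clause is triggered.

Yes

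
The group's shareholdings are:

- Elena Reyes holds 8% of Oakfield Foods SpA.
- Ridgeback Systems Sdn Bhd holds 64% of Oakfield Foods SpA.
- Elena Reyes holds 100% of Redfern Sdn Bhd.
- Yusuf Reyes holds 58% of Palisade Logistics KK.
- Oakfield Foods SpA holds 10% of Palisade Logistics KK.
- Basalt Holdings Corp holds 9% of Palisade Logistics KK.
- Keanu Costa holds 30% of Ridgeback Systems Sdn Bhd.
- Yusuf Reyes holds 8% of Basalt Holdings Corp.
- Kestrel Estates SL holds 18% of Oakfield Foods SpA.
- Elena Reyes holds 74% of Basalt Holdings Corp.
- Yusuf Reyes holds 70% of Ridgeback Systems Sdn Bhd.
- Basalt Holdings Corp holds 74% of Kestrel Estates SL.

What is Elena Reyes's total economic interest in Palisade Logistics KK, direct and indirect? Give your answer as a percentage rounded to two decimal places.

8.45%

Elena reaches Palisade along 3 paths.
Via Oakfield: 8% × 10% = 0.8%.
Via Basalt → Kestrel → Oakfield: 74% × 74% × 18% × 10% = 0.98568%.
Via Basalt: 74% × 9% = 6.66%.
Total: 0.8% + 0.98568% + 6.66% = 8.44568%.
Rounded: 8.45%.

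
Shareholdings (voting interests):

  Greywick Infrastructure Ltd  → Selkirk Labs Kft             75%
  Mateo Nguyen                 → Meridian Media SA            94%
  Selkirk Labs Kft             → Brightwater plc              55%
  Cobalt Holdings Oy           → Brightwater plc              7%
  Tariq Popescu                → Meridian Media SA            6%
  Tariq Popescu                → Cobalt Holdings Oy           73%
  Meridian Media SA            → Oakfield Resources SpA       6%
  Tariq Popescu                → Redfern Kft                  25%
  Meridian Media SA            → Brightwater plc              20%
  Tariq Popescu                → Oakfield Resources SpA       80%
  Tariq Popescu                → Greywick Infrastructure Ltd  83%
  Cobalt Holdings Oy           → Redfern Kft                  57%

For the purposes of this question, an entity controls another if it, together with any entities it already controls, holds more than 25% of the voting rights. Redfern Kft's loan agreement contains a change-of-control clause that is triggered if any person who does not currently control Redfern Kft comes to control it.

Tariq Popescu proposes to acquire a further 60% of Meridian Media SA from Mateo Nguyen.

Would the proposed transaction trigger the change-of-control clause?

The purchase adds only to Tariq's holdings (Mateo's stake shrinks), so Tariq is the only person who could newly come to control Redfern.
Tariq holds 73% of Cobalt, so Tariq controls Cobalt.
Cobalt and Tariq together hold 57% + 25% = 82% of Redfern, so Tariq controls Redfern.
So Tariq already controls Redfern before the transaction.
After the purchase, Tariq's direct stake in Meridian rises to 6% + 60% = 66%, and Mateo's stake falls to 34%.
Tariq controlled Redfern already, so this is not a new person acquiring control; every other person's position is unchanged or reduced.
No new person acquires control, so the clause is not triggered.

No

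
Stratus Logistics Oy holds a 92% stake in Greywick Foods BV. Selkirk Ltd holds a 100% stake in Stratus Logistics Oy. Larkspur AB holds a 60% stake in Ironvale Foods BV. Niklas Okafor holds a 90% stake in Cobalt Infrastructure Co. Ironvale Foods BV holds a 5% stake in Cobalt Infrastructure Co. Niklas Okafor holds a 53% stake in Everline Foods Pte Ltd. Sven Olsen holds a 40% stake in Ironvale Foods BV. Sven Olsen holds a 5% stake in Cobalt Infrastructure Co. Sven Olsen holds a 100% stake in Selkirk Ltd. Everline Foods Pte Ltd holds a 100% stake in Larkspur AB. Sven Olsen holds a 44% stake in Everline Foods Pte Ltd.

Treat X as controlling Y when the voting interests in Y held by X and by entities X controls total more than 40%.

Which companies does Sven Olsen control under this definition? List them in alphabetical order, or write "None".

Everline Foods Pte Ltd, Greywick Foods BV, Ironvale Foods BV, Larkspur AB, Selkirk Ltd, Stratus Logistics Oy

Sven holds 44% of Everline, so Sven controls Everline.
Sven holds 100% of Selkirk, so Sven controls Selkirk.
Everline holds 100% of Larkspur, so Sven controls Larkspur.
Sven and Larkspur together hold 40% + 60% = 100% of Ironvale, so Sven controls Ironvale.
Selkirk holds 100% of Stratus, so Sven controls Stratus.
Stratus holds 92% of Greywick, so Sven controls Greywick.
No other company's threshold is met.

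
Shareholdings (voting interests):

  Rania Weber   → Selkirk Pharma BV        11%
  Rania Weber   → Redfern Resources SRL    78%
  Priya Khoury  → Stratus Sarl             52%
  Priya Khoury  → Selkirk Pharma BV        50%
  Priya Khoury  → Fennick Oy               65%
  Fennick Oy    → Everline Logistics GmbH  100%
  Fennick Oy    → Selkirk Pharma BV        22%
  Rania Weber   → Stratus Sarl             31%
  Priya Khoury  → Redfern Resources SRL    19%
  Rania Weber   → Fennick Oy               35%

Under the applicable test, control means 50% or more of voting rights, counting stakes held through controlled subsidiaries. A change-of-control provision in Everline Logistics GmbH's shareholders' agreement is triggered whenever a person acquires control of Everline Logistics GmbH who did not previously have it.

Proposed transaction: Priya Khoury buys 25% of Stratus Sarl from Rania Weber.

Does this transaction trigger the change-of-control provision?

The purchase adds only to Priya's holdings (Rania's stake shrinks), so Priya is the only person who could newly come to control Everline.
Priya holds 65% of Fennick, so Priya controls Fennick.
Fennick holds 100% of Everline, so Priya controls Everline.
So Priya already controls Everline before the transaction.
After the purchase, Priya's direct stake in Stratus rises to 52% + 25% = 77%, and Rania's stake falls to 6%.
Priya controlled Everline already, so this is not a new person acquiring control; every other person's position is unchanged or reduced.
No new person acquires control, so the clause is not triggered.

No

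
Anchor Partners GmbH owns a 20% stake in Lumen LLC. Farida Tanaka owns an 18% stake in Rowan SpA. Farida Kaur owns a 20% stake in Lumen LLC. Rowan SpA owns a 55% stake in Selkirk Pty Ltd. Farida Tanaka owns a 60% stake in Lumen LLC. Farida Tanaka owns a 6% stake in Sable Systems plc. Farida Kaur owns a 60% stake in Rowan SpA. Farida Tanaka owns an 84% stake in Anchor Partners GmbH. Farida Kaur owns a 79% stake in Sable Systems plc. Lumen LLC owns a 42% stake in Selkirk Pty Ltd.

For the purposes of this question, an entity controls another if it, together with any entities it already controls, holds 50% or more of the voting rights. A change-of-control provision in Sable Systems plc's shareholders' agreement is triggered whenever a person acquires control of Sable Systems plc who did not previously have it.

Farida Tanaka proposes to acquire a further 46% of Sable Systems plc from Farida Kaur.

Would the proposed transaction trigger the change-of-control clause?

Yes

The purchase adds only to Farida Tanaka's holdings (Farida Kaur's stake shrinks), so Farida Tanaka is the only person who could newly come to control Sable.
Farida Tanaka holds 84% of Anchor, so Farida Tanaka controls Anchor.
Anchor and Farida Tanaka together hold 20% + 60% = 80% of Lumen, so Farida Tanaka controls Lumen.
In Sable, Farida Tanaka's side holds only 6%, not ≥ 50%.
So before the transaction, Farida Tanaka does not control Sable.
After the purchase, Farida Tanaka's direct stake in Sable rises to 6% + 46% = 52%, and Farida Kaur's stake falls to 33%.
Farida Tanaka holds 52% of Sable, so Farida Tanaka controls Sable.
Farida Tanaka did not control Sable before and does after, so the clause is triggered.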